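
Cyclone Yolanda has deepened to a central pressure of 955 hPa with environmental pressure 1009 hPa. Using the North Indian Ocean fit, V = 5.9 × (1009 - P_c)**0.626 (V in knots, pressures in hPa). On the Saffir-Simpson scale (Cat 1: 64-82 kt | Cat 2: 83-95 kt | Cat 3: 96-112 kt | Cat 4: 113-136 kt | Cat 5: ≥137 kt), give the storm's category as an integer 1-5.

ΔP = 1009 − 955 = 54 hPa.
V ≈ 5.9 × 54^0.626 = 5.9 × 12.15 ≈ 72 kt.
72 kt falls in the Category 1 band.

1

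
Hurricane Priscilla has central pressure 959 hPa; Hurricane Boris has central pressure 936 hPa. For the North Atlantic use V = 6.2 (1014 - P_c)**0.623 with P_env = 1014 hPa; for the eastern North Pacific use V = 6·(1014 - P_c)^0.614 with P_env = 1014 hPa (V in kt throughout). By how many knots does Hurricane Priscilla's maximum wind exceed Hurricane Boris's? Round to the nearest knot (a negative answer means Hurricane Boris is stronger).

-12 kt

Hurricane Priscilla: ΔP = 55; V ≈ 6.2 × 55^0.623 ≈ 75.27 kt.
Hurricane Boris: ΔP = 78; V ≈ 6 × 78^0.614 ≈ 87.08 kt.
Difference ≈ 75.27 − 87.08 = -11.81 → -12 kt.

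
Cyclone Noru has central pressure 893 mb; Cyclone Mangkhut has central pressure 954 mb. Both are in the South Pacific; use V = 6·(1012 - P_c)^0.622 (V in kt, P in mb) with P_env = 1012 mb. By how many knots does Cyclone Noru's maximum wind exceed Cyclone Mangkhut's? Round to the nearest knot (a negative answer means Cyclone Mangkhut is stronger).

42 kt

Cyclone Noru: ΔP = 119; V ≈ 6 × 119^0.622 ≈ 117.26 kt.
Cyclone Mangkhut: ΔP = 58; V ≈ 6 × 58^0.622 ≈ 74.99 kt.
Difference ≈ 117.26 − 74.99 = 42.27 → 42 kt.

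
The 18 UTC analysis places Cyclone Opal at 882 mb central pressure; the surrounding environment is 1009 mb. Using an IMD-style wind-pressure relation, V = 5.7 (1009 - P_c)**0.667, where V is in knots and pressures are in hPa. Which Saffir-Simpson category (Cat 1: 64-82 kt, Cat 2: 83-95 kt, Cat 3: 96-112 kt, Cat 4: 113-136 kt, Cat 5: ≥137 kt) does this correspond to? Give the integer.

5

ΔP = 1009 − 882 = 127 mb.
V ≈ 5.7 × 127^0.667 = 5.7 × 25.31 ≈ 144 kt.
144 kt falls in the Category 5 band.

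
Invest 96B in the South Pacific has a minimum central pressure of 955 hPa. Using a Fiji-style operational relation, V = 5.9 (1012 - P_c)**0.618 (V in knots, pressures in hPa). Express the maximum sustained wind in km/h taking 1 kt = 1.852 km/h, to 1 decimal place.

ΔP = 1012 − 955 = 57 hPa.
V ≈ 5.9 × 57^0.618 = 5.9 × 12.166 ≈ 71.777 kt.
71.777 × 1.852 ≈ 132.93 km/h → 132.9 km/h.

132.9 km/h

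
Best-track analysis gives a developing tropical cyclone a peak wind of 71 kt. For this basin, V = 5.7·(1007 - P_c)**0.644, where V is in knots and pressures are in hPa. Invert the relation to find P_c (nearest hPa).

ΔP = (V / 5.7)^(1/0.644) = (71/5.7)^1.553.
71/5.7 = 12.456; 12.456^1.553 ≈ 50.22 hPa.
P_c = 1007 − 50.22 = 956.78 ≈ 957 hPa.

957 hPa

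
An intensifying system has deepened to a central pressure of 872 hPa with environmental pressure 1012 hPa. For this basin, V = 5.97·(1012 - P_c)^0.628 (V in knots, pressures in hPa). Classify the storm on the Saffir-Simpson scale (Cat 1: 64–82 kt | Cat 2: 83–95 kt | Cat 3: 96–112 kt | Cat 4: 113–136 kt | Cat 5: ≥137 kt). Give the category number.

4

ΔP = 1012 − 872 = 140 hPa.
V ≈ 5.97 × 140^0.628 = 5.97 × 22.27 ≈ 133 kt.
133 kt falls in the Category 4 band.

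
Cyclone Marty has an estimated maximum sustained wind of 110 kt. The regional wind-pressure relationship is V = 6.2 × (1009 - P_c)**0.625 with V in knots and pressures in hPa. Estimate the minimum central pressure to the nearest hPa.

909 hPa

ΔP = (V / 6.2)^(1/0.625) = (110/6.2)^1.600.
110/6.2 = 17.742; 17.742^1.600 ≈ 99.63 hPa.
P_c = 1009 − 99.63 = 909.37 ≈ 909 hPa.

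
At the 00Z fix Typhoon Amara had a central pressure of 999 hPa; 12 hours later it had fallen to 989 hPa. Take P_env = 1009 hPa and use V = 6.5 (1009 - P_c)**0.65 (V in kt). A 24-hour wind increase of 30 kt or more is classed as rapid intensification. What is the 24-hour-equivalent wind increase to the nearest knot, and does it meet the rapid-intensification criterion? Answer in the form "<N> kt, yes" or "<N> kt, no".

33 kt, yes

V₁: ΔP = 10, V ≈ 6.5 × 10^0.65 ≈ 29.03 kt.
V₂: ΔP = 20, V ≈ 6.5 × 20^0.65 ≈ 45.56 kt.
ΔV over 12 h = 16.53 kt → 24 h equivalent = 16.53 × 24/12 ≈ 33.06 kt.
33 kt ≥ 30 kt ⇒ rapid intensification.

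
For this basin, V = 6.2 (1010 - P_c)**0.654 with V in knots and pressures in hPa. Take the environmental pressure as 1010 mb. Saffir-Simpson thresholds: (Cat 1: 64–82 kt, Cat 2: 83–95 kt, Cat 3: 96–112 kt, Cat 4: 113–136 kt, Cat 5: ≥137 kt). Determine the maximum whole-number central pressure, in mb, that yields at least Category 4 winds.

925 mb

Category 4 begins at V = 113 kt.
Required ΔP = (113/6.2)^(1/0.654) = 18.226^1.529 ≈ 84.66 mb.
P_c ≤ 1010 − 84.66 = 925.34, so the highest integer P_c is 925 mb.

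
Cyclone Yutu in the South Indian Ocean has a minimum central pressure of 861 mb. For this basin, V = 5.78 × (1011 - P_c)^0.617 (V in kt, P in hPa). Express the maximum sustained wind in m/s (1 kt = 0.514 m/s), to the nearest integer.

65 m/s

ΔP = 1011 − 861 = 150 mb.
V ≈ 5.78 × 150^0.617 = 5.78 × 22.011 ≈ 127.226 kt.
127.226 × 0.514 ≈ 65.39 m/s → 65 m/s.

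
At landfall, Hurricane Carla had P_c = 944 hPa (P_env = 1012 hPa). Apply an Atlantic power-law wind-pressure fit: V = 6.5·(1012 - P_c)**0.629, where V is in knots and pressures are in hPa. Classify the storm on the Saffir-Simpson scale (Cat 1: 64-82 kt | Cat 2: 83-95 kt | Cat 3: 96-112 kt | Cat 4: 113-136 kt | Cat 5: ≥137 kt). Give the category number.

ΔP = 1012 − 944 = 68 hPa.
V ≈ 6.5 × 68^0.629 = 6.5 × 14.21 ≈ 92 kt.
92 kt falls in the Category 2 band.

2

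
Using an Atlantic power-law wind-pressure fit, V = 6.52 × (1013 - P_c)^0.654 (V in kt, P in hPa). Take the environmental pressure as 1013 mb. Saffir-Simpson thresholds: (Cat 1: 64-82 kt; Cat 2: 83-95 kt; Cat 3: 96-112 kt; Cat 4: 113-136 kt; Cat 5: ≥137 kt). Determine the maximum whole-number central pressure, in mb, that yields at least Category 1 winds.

Category 1 begins at V = 64 kt.
Required ΔP = (64/6.52)^(1/0.654) = 9.816^1.529 ≈ 32.86 mb.
P_c ≤ 1013 − 32.86 = 980.14, so the highest integer P_c is 980 mb.

980 mb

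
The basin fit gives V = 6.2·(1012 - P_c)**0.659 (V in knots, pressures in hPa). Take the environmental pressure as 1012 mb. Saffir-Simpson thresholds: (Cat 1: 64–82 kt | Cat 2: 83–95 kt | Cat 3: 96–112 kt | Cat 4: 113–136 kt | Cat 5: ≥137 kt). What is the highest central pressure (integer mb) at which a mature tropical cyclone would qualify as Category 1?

977 mb

Category 1 begins at V = 64 kt.
Required ΔP = (64/6.2)^(1/0.659) = 10.323^1.517 ≈ 34.54 mb.
P_c ≤ 1012 − 34.54 = 977.46, so the highest integer P_c is 977 mb.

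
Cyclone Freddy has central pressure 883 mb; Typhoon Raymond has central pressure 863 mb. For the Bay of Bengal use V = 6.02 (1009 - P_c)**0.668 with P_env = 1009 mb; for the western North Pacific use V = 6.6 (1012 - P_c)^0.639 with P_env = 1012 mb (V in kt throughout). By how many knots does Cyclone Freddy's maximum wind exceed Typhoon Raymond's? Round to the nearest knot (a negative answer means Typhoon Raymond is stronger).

-9 kt

Cyclone Freddy: ΔP = 126; V ≈ 6.02 × 126^0.668 ≈ 152.28 kt.
Typhoon Raymond: ΔP = 149; V ≈ 6.6 × 149^0.639 ≈ 161.51 kt.
Difference ≈ 152.28 − 161.51 = -9.23 → -9 kt.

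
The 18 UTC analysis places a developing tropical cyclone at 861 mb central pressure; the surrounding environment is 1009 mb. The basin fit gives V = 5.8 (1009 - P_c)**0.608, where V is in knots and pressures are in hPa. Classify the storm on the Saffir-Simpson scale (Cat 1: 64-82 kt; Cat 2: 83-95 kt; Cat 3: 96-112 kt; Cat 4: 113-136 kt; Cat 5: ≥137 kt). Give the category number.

4

ΔP = 1009 − 861 = 148 mb.
V ≈ 5.8 × 148^0.608 = 5.8 × 20.87 ≈ 121 kt.
121 kt falls in the Category 4 band.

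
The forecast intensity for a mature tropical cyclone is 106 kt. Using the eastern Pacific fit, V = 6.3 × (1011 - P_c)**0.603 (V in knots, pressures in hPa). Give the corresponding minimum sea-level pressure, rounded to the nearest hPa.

ΔP = (V / 6.3)^(1/0.603) = (106/6.3)^1.658.
106/6.3 = 16.825; 16.825^1.658 ≈ 107.92 hPa.
P_c = 1011 − 107.92 = 903.08 ≈ 903 hPa.

903 hPa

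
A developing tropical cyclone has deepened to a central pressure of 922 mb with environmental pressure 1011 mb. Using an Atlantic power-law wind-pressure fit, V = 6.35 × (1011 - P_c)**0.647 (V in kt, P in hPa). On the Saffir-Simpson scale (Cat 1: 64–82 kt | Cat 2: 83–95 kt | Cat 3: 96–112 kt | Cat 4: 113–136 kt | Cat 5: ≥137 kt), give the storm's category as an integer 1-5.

4

ΔP = 1011 − 922 = 89 mb.
V ≈ 6.35 × 89^0.647 = 6.35 × 18.25 ≈ 116 kt.
116 kt falls in the Category 4 band.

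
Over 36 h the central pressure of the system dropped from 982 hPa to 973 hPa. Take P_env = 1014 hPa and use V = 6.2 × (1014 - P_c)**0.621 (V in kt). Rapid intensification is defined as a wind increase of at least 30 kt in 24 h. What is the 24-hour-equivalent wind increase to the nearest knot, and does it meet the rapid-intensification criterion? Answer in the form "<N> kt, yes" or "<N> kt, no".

V₁: ΔP = 32, V ≈ 6.2 × 32^0.621 ≈ 53.34 kt.
V₂: ΔP = 41, V ≈ 6.2 × 41^0.621 ≈ 62.22 kt.
ΔV over 36 h = 8.88 kt → 24 h equivalent = 8.88 × 24/36 ≈ 5.92 kt.
6 kt < 30 kt ⇒ not rapid intensification.

6 kt, no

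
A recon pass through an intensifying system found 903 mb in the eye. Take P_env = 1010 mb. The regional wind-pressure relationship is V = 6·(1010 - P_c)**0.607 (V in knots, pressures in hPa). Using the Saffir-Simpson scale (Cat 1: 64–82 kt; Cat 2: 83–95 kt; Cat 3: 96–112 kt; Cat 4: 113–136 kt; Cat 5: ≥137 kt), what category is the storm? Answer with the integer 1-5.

3

ΔP = 1010 − 903 = 107 mb.
V ≈ 6 × 107^0.607 = 6 × 17.05 ≈ 102 kt.
102 kt falls in the Category 3 band.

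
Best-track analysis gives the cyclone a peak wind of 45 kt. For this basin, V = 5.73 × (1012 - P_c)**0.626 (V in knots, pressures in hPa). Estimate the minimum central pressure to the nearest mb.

ΔP = (V / 5.73)^(1/0.626) = (45/5.73)^1.597.
45/5.73 = 7.853; 7.853^1.597 ≈ 26.90 mb.
P_c = 1012 − 26.90 = 985.10 ≈ 985 mb.

985 mb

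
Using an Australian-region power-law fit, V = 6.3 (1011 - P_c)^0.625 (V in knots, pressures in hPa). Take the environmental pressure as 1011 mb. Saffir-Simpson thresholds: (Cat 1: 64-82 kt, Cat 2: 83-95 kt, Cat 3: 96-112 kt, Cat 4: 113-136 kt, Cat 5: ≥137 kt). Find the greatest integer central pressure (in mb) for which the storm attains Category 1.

Category 1 begins at V = 64 kt.
Required ΔP = (64/6.3)^(1/0.625) = 10.159^1.600 ≈ 40.83 mb.
P_c ≤ 1011 − 40.83 = 970.17, so the highest integer P_c is 970 mb.

970 mb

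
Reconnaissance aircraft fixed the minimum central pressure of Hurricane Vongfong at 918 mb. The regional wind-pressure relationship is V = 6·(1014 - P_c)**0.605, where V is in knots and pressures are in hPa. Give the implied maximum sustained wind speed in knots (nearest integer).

ΔP = 1014 − 918 = 96 mb.
96^0.605 ≈ 15.822.
V ≈ 6 × 15.822 ≈ 94.9 kt.

95 kt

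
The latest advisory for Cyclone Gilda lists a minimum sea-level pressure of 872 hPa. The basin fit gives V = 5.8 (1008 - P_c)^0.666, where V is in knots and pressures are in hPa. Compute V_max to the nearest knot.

153 kt

ΔP = 1008 − 872 = 136 hPa.
136^0.666 ≈ 26.359.
V ≈ 5.8 × 26.359 ≈ 152.9 kt.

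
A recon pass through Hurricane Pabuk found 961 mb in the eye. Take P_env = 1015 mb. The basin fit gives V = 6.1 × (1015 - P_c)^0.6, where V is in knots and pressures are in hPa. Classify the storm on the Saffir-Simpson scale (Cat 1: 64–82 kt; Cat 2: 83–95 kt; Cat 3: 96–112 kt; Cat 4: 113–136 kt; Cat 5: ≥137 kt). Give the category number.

1

ΔP = 1015 − 961 = 54 mb.
V ≈ 6.1 × 54^0.6 = 6.1 × 10.95 ≈ 67 kt.
67 kt falls in the Category 1 band.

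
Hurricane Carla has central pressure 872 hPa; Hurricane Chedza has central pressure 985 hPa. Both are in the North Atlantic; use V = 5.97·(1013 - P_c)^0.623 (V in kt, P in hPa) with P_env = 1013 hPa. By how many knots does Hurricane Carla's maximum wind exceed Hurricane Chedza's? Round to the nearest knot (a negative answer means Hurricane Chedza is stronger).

83 kt

Hurricane Carla: ΔP = 141; V ≈ 5.97 × 141^0.623 ≈ 130.30 kt.
Hurricane Chedza: ΔP = 28; V ≈ 5.97 × 28^0.623 ≈ 47.59 kt.
Difference ≈ 130.30 − 47.59 = 82.71 → 83 kt.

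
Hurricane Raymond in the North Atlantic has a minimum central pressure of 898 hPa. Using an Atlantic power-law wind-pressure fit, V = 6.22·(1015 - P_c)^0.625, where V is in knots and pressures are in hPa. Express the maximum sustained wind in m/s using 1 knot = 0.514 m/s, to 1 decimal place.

ΔP = 1015 − 898 = 117 hPa.
V ≈ 6.22 × 117^0.625 = 6.22 × 19.616 ≈ 122.013 kt.
122.013 × 0.514 ≈ 62.71 m/s → 62.7 m/s.

62.7 m/s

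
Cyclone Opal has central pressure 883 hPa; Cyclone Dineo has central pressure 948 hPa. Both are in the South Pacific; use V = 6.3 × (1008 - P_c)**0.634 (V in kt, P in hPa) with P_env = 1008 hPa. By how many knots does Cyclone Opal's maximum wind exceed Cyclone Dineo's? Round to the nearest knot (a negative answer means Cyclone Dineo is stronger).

50 kt

Cyclone Opal: ΔP = 125; V ≈ 6.3 × 125^0.634 ≈ 134.52 kt.
Cyclone Dineo: ΔP = 60; V ≈ 6.3 × 60^0.634 ≈ 84.47 kt.
Difference ≈ 134.52 − 84.47 = 50.05 → 50 kt.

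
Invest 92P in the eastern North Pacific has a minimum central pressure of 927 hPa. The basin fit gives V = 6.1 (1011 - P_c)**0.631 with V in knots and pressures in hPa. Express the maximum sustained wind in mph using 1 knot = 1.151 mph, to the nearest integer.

ΔP = 1011 − 927 = 84 hPa.
V ≈ 6.1 × 84^0.631 = 6.1 × 16.376 ≈ 99.896 kt.
99.896 × 1.151 ≈ 114.98 mph → 115 mph.

115 mph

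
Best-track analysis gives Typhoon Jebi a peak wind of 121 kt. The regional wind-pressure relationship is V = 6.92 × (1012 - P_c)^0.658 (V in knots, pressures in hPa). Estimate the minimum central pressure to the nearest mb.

935 mb

ΔP = (V / 6.92)^(1/0.658) = (121/6.92)^1.520.
121/6.92 = 17.486; 17.486^1.520 ≈ 77.37 mb.
P_c = 1012 − 77.37 = 934.63 ≈ 935 mb.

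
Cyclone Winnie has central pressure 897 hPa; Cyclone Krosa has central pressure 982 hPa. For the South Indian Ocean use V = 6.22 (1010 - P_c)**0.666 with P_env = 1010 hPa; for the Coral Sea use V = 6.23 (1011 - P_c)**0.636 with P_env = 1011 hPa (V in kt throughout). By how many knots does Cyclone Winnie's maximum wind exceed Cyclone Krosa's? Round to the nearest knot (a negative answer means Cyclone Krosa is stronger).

Cyclone Winnie: ΔP = 113; V ≈ 6.22 × 113^0.666 ≈ 144.92 kt.
Cyclone Krosa: ΔP = 29; V ≈ 6.23 × 29^0.636 ≈ 53.04 kt.
Difference ≈ 144.92 − 53.04 = 91.88 → 92 kt.

92 kt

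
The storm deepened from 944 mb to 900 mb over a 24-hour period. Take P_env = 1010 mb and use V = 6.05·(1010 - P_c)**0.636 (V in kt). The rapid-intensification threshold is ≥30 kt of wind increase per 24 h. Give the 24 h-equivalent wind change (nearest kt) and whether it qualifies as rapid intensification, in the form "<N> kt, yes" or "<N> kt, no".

V₁: ΔP = 66, V ≈ 6.05 × 66^0.636 ≈ 86.89 kt.
V₂: ΔP = 110, V ≈ 6.05 × 110^0.636 ≈ 120.25 kt.
ΔV over 24 h = 33.36 kt → 24 h equivalent = 33.36 × 24/24 ≈ 33.36 kt.
33 kt ≥ 30 kt ⇒ rapid intensification.

33 kt, yes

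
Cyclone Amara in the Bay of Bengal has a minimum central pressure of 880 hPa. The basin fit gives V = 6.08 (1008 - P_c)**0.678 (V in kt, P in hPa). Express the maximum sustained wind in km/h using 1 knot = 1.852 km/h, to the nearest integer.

302 km/h

ΔP = 1008 − 880 = 128 hPa.
V ≈ 6.08 × 128^0.678 = 6.08 × 26.834 ≈ 163.152 kt.
163.152 × 1.852 ≈ 302.16 km/h → 302 km/h.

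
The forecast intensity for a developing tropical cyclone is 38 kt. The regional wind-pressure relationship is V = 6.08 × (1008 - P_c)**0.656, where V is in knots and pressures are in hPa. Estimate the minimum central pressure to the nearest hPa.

ΔP = (V / 6.08)^(1/0.656) = (38/6.08)^1.524.
38/6.08 = 6.250; 6.250^1.524 ≈ 16.34 hPa.
P_c = 1008 − 16.34 = 991.66 ≈ 992 hPa.

992 hPa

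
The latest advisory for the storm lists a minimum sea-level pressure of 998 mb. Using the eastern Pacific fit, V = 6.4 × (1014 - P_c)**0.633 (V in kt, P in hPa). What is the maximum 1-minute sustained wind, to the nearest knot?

ΔP = 1014 − 998 = 16 mb.
16^0.633 ≈ 5.784.
V ≈ 6.4 × 5.784 ≈ 37.0 kt.

37 kt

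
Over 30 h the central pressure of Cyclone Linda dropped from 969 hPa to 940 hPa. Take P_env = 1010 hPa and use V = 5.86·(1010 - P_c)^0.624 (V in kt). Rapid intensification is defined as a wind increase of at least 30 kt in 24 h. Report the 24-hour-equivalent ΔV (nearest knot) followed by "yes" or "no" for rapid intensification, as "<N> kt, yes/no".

19 kt, no

V₁: ΔP = 41, V ≈ 5.86 × 41^0.624 ≈ 59.47 kt.
V₂: ΔP = 70, V ≈ 5.86 × 70^0.624 ≈ 83.03 kt.
ΔV over 30 h = 23.56 kt → 24 h equivalent = 23.56 × 24/30 ≈ 18.85 kt.
19 kt < 30 kt ⇒ not rapid intensification.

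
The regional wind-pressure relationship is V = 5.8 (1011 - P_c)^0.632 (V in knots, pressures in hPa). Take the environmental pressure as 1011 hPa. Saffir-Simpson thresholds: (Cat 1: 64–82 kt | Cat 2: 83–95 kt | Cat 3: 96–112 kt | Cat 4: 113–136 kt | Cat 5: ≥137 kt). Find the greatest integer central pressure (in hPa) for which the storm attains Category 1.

966 hPa

Category 1 begins at V = 64 kt.
Required ΔP = (64/5.8)^(1/0.632) = 11.034^1.582 ≈ 44.66 hPa.
P_c ≤ 1011 − 44.66 = 966.34, so the highest integer P_c is 966 hPa.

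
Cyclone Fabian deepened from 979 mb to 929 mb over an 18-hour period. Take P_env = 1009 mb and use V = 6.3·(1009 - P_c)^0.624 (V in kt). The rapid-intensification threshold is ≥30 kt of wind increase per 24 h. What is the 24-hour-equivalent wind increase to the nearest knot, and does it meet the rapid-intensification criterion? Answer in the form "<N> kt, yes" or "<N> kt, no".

59 kt, yes

V₁: ΔP = 30, V ≈ 6.3 × 30^0.624 ≈ 52.61 kt.
V₂: ΔP = 80, V ≈ 6.3 × 80^0.624 ≈ 97.02 kt.
ΔV over 18 h = 44.41 kt → 24 h equivalent = 44.41 × 24/18 ≈ 59.21 kt.
59 kt ≥ 30 kt ⇒ rapid intensification.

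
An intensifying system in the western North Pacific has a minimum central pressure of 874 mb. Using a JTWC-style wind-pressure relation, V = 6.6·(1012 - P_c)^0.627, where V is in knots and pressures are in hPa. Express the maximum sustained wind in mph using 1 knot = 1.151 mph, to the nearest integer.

ΔP = 1012 − 874 = 138 mb.
V ≈ 6.6 × 138^0.627 = 6.6 × 21.964 ≈ 144.960 kt.
144.960 × 1.151 ≈ 166.85 mph → 167 mph.

167 mph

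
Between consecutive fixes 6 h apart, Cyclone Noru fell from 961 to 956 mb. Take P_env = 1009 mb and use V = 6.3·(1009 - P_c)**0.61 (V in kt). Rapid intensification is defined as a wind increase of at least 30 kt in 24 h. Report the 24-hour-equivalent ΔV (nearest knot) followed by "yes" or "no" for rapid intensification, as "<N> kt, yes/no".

17 kt, no

V₁: ΔP = 48, V ≈ 6.3 × 48^0.61 ≈ 66.82 kt.
V₂: ΔP = 53, V ≈ 6.3 × 53^0.61 ≈ 70.98 kt.
ΔV over 6 h = 4.16 kt → 24 h equivalent = 4.16 × 24/6 ≈ 16.64 kt.
17 kt < 30 kt ⇒ not rapid intensification.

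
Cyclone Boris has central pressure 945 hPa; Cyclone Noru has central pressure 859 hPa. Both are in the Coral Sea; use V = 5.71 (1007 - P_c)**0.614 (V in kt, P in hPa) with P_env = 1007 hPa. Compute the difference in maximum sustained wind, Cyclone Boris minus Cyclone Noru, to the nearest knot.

-51 kt

Cyclone Boris: ΔP = 62; V ≈ 5.71 × 62^0.614 ≈ 71.97 kt.
Cyclone Noru: ΔP = 148; V ≈ 5.71 × 148^0.614 ≈ 122.79 kt.
Difference ≈ 71.97 − 122.79 = -50.82 → -51 kt.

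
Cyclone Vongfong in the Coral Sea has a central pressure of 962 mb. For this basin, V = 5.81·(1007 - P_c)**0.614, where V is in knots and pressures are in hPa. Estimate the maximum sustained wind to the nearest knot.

ΔP = 1007 − 962 = 45 mb.
45^0.614 ≈ 10.353.
V ≈ 5.81 × 10.353 ≈ 60.2 kt.

60 kt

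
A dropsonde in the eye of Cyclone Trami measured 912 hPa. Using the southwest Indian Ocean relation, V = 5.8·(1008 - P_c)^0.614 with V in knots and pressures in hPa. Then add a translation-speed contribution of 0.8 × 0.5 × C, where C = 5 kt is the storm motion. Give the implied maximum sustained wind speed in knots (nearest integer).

98 kt

ΔP = 1008 − 912 = 96 hPa.
96^0.614 ≈ 16.486.
V ≈ 5.8 × 16.486 ≈ 95.6 kt.
Translation term: 0.8 × 0.5 × 5 = 2 kt.
Corrected V ≈ 97.6 kt → 98 kt.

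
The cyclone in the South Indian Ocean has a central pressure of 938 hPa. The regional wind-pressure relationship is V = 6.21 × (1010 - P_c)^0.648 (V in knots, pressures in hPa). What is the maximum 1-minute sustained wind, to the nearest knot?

99 kt

ΔP = 1010 − 938 = 72 hPa.
72^0.648 ≈ 15.979.
V ≈ 6.21 × 15.979 ≈ 99.2 kt.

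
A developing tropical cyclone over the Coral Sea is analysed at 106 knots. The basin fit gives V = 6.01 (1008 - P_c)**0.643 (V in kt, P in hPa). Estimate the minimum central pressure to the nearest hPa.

ΔP = (V / 6.01)^(1/0.643) = (106/6.01)^1.555.
106/6.01 = 17.637; 17.637^1.555 ≈ 86.79 hPa.
P_c = 1008 − 86.79 = 921.21 ≈ 921 hPa.

921 hPa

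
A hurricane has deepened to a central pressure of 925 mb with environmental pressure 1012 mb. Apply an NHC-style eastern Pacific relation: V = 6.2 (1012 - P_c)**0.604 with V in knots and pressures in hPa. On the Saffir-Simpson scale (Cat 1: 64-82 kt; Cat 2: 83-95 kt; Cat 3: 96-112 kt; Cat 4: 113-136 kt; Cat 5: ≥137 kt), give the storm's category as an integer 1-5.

ΔP = 1012 − 925 = 87 mb.
V ≈ 6.2 × 87^0.604 = 6.2 × 14.84 ≈ 92 kt.
92 kt falls in the Category 2 band.

2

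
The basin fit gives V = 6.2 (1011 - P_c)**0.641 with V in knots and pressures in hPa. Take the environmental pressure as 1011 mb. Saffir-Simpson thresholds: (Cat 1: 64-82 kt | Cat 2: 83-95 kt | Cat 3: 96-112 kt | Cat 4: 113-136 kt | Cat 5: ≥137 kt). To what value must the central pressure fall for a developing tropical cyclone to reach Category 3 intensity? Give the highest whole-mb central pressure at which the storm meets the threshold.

939 mb

Category 3 begins at V = 96 kt.
Required ΔP = (96/6.2)^(1/0.641) = 15.484^1.560 ≈ 71.83 mb.
P_c ≤ 1011 − 71.83 = 939.17, so the highest integer P_c is 939 mb.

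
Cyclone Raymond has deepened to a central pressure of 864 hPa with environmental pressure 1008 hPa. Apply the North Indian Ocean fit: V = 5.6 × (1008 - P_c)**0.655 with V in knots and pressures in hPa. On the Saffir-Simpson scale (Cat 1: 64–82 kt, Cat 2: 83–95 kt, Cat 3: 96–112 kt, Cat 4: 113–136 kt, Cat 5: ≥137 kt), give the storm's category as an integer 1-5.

ΔP = 1008 − 864 = 144 hPa.
V ≈ 5.6 × 144^0.655 = 5.6 × 25.93 ≈ 145 kt.
145 kt falls in the Category 5 band.

5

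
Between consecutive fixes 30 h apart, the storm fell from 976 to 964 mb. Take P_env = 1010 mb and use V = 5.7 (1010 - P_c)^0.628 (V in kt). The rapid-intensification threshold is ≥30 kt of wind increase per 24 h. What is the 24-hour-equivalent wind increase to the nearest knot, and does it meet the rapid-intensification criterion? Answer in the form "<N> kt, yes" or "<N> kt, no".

V₁: ΔP = 34, V ≈ 5.7 × 34^0.628 ≈ 52.20 kt.
V₂: ΔP = 46, V ≈ 5.7 × 46^0.628 ≈ 63.11 kt.
ΔV over 30 h = 10.91 kt → 24 h equivalent = 10.91 × 24/30 ≈ 8.73 kt.
9 kt < 30 kt ⇒ not rapid intensification.

9 kt, no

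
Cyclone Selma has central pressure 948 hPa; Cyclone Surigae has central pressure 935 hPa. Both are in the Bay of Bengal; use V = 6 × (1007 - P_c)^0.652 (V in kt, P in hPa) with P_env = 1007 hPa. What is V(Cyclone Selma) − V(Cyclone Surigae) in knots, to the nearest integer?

-12 kt

Cyclone Selma: ΔP = 59; V ≈ 6 × 59^0.652 ≈ 85.65 kt.
Cyclone Surigae: ΔP = 72; V ≈ 6 × 72^0.652 ≈ 97.53 kt.
Difference ≈ 85.65 − 97.53 = -11.88 → -12 kt.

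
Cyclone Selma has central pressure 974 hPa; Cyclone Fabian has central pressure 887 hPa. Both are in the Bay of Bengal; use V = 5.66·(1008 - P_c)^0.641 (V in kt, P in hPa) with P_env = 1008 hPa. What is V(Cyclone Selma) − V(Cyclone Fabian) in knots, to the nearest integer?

Cyclone Selma: ΔP = 34; V ≈ 5.66 × 34^0.641 ≈ 54.26 kt.
Cyclone Fabian: ΔP = 121; V ≈ 5.66 × 121^0.641 ≈ 122.43 kt.
Difference ≈ 54.26 − 122.43 = -68.17 → -68 kt.

-68 kt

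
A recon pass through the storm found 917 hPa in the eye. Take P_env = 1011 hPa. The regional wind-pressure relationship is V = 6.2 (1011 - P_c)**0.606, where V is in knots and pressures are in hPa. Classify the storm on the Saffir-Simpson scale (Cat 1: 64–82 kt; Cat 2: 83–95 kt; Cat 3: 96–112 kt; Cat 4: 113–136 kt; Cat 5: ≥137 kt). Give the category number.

ΔP = 1011 − 917 = 94 hPa.
V ≈ 6.2 × 94^0.606 = 6.2 × 15.69 ≈ 97 kt.
97 kt falls in the Category 3 band.

3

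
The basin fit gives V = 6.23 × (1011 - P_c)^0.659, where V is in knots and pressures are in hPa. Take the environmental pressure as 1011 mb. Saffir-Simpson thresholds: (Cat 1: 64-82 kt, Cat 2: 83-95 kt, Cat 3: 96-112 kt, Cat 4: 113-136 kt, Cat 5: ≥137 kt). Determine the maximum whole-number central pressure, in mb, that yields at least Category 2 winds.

960 mb

Category 2 begins at V = 83 kt.
Required ΔP = (83/6.23)^(1/0.659) = 13.323^1.517 ≈ 50.88 mb.
P_c ≤ 1011 − 50.88 = 960.12, so the highest integer P_c is 960 mb.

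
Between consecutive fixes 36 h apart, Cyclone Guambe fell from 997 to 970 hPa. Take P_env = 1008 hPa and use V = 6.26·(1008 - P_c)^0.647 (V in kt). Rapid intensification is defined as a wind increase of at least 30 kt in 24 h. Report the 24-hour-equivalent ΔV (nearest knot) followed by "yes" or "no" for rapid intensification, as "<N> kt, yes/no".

24 kt, no

V₁: ΔP = 11, V ≈ 6.26 × 11^0.647 ≈ 29.54 kt.
V₂: ΔP = 38, V ≈ 6.26 × 38^0.647 ≈ 65.87 kt.
ΔV over 36 h = 36.33 kt → 24 h equivalent = 36.33 × 24/36 ≈ 24.22 kt.
24 kt < 30 kt ⇒ not rapid intensification.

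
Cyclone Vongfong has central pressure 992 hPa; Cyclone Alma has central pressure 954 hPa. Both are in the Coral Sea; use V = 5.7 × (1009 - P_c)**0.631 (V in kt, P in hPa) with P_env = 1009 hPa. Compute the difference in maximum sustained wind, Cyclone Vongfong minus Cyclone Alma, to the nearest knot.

-37 kt

Cyclone Vongfong: ΔP = 17; V ≈ 5.7 × 17^0.631 ≈ 34.06 kt.
Cyclone Alma: ΔP = 55; V ≈ 5.7 × 55^0.631 ≈ 71.46 kt.
Difference ≈ 34.06 − 71.46 = -37.40 → -37 kt.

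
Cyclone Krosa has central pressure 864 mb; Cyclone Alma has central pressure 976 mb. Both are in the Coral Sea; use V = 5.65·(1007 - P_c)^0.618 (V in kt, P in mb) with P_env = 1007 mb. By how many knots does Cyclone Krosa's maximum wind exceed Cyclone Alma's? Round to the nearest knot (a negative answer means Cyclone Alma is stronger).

74 kt

Cyclone Krosa: ΔP = 143; V ≈ 5.65 × 143^0.618 ≈ 121.35 kt.
Cyclone Alma: ΔP = 31; V ≈ 5.65 × 31^0.618 ≈ 47.17 kt.
Difference ≈ 121.35 − 47.17 = 74.18 → 74 kt.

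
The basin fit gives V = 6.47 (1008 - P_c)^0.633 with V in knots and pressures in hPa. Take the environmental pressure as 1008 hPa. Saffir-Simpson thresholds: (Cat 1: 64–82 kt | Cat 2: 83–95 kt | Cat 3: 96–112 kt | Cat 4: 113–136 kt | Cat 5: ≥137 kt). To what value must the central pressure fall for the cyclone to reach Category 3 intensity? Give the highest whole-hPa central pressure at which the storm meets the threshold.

Category 3 begins at V = 96 kt.
Required ΔP = (96/6.47)^(1/0.633) = 14.838^1.580 ≈ 70.88 hPa.
P_c ≤ 1008 − 70.88 = 937.12, so the highest integer P_c is 937 hPa.

937 hPa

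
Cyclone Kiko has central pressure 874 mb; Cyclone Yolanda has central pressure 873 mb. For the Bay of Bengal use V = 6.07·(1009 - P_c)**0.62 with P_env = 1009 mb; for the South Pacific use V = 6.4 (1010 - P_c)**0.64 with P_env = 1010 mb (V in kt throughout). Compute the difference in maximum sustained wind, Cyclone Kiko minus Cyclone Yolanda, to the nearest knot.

-22 kt

Cyclone Kiko: ΔP = 135; V ≈ 6.07 × 135^0.62 ≈ 127.06 kt.
Cyclone Yolanda: ΔP = 137; V ≈ 6.4 × 137^0.64 ≈ 149.17 kt.
Difference ≈ 127.06 − 149.17 = -22.11 → -22 kt.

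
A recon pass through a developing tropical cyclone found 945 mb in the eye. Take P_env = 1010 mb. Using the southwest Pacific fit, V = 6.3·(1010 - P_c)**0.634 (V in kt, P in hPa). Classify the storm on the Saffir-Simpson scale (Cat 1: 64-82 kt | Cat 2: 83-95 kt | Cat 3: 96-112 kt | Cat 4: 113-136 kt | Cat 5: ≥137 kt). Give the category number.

ΔP = 1010 − 945 = 65 mb.
V ≈ 6.3 × 65^0.634 = 6.3 × 14.11 ≈ 89 kt.
89 kt falls in the Category 2 band.

2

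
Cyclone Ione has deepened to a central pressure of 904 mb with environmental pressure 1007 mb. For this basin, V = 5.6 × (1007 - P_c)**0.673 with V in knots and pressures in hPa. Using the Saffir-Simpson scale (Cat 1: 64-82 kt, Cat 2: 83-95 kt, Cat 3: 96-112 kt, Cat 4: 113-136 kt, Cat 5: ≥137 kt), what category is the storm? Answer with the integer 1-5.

ΔP = 1007 − 904 = 103 mb.
V ≈ 5.6 × 103^0.673 = 5.6 × 22.63 ≈ 127 kt.
127 kt falls in the Category 4 band.

4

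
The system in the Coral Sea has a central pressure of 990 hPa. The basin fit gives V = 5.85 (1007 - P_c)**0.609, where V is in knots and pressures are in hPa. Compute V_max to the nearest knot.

ΔP = 1007 − 990 = 17 hPa.
17^0.609 ≈ 5.615.
V ≈ 5.85 × 5.615 ≈ 32.8 kt.

33 kt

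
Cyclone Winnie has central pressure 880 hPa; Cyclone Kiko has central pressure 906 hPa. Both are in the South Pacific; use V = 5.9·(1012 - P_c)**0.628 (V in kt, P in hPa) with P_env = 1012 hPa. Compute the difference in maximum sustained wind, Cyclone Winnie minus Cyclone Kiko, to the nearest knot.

Cyclone Winnie: ΔP = 132; V ≈ 5.9 × 132^0.628 ≈ 126.64 kt.
Cyclone Kiko: ΔP = 106; V ≈ 5.9 × 106^0.628 ≈ 110.34 kt.
Difference ≈ 126.64 − 110.34 = 16.30 → 16 kt.

16 kt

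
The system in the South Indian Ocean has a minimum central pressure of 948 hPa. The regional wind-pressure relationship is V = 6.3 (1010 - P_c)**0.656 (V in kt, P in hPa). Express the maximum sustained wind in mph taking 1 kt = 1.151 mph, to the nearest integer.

109 mph

ΔP = 1010 − 948 = 62 hPa.
V ≈ 6.3 × 62^0.656 = 6.3 × 14.990 ≈ 94.439 kt.
94.439 × 1.151 ≈ 108.70 mph → 109 mph.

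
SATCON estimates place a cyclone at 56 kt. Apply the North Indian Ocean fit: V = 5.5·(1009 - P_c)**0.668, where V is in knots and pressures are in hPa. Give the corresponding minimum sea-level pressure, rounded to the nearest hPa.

977 hPa

ΔP = (V / 5.5)^(1/0.668) = (56/5.5)^1.497.
56/5.5 = 10.182; 10.182^1.497 ≈ 32.26 hPa.
P_c = 1009 − 32.26 = 976.74 ≈ 977 hPa.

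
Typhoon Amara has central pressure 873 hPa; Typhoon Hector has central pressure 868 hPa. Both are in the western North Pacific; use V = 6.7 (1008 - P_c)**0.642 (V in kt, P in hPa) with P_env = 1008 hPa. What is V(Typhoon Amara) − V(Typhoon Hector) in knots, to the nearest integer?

Typhoon Amara: ΔP = 135; V ≈ 6.7 × 135^0.642 ≈ 156.22 kt.
Typhoon Hector: ΔP = 140; V ≈ 6.7 × 140^0.642 ≈ 159.91 kt.
Difference ≈ 156.22 − 159.91 = -3.69 → -4 kt.

-4 kt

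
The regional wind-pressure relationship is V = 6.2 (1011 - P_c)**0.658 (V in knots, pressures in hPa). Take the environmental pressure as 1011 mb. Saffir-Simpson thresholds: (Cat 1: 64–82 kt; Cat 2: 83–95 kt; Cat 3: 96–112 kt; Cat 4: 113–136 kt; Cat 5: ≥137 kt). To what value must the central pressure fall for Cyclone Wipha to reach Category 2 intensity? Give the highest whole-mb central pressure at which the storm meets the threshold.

Category 2 begins at V = 83 kt.
Required ΔP = (83/6.2)^(1/0.658) = 13.387^1.520 ≈ 51.56 mb.
P_c ≤ 1011 − 51.56 = 959.44, so the highest integer P_c is 959 mb.

959 mb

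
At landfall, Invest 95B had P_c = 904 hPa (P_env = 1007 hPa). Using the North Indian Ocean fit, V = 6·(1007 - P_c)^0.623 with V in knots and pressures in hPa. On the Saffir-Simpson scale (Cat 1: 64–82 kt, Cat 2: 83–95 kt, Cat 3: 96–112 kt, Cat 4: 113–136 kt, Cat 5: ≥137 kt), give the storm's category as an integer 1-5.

ΔP = 1007 − 904 = 103 hPa.
V ≈ 6 × 103^0.623 = 6 × 17.95 ≈ 108 kt.
108 kt falls in the Category 3 band.

3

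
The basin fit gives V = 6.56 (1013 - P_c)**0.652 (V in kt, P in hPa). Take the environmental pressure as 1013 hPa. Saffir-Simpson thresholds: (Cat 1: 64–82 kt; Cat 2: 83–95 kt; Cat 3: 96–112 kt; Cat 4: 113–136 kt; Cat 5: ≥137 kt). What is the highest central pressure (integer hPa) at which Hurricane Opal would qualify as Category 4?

Category 4 begins at V = 113 kt.
Required ΔP = (113/6.56)^(1/0.652) = 17.226^1.534 ≈ 78.70 hPa.
P_c ≤ 1013 − 78.70 = 934.30, so the highest integer P_c is 934 hPa.

934 hPa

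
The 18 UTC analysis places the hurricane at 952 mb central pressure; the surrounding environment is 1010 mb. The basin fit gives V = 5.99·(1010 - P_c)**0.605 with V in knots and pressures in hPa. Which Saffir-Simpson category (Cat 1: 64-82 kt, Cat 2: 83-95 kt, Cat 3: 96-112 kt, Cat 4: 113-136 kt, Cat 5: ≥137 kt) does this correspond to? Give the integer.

1

ΔP = 1010 − 952 = 58 mb.
V ≈ 5.99 × 58^0.605 = 5.99 × 11.66 ≈ 70 kt.
70 kt falls in the Category 1 band.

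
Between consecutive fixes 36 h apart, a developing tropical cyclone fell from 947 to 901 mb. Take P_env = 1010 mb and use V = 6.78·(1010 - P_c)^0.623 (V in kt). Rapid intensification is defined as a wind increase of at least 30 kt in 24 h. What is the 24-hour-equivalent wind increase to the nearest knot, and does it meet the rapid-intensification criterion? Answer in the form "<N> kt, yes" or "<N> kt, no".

24 kt, no

V₁: ΔP = 63, V ≈ 6.78 × 63^0.623 ≈ 89.58 kt.
V₂: ΔP = 109, V ≈ 6.78 × 109^0.623 ≈ 126.05 kt.
ΔV over 36 h = 36.47 kt → 24 h equivalent = 36.47 × 24/36 ≈ 24.31 kt.
24 kt < 30 kt ⇒ not rapid intensification.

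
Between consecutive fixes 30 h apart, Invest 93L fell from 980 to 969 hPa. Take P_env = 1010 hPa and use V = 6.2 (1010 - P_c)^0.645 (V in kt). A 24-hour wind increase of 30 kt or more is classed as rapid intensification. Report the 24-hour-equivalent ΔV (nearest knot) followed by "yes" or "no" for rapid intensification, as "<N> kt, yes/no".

V₁: ΔP = 30, V ≈ 6.2 × 30^0.645 ≈ 55.61 kt.
V₂: ΔP = 41, V ≈ 6.2 × 41^0.645 ≈ 68.02 kt.
ΔV over 30 h = 12.41 kt → 24 h equivalent = 12.41 × 24/30 ≈ 9.93 kt.
10 kt < 30 kt ⇒ not rapid intensification.

10 kt, no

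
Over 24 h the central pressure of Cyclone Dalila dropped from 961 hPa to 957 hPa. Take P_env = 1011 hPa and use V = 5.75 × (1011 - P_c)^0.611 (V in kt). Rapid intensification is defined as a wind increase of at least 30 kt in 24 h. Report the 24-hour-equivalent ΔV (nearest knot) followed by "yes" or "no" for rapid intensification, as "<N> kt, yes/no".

V₁: ΔP = 50, V ≈ 5.75 × 50^0.611 ≈ 62.77 kt.
V₂: ΔP = 54, V ≈ 5.75 × 54^0.611 ≈ 65.79 kt.
ΔV over 24 h = 3.02 kt → 24 h equivalent = 3.02 × 24/24 ≈ 3.02 kt.
3 kt < 30 kt ⇒ not rapid intensification.

3 kt, no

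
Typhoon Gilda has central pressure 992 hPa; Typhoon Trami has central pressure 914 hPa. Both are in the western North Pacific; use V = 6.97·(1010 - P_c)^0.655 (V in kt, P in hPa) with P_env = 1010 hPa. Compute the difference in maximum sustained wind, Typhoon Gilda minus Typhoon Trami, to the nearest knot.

-92 kt

Typhoon Gilda: ΔP = 18; V ≈ 6.97 × 18^0.655 ≈ 46.28 kt.
Typhoon Trami: ΔP = 96; V ≈ 6.97 × 96^0.655 ≈ 138.55 kt.
Difference ≈ 46.28 − 138.55 = -92.27 → -92 kt.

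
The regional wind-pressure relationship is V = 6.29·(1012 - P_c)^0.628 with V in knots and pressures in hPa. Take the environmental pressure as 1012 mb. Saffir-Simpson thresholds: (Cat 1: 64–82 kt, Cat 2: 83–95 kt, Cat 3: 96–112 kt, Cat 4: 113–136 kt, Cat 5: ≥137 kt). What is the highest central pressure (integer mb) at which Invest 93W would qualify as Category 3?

Category 3 begins at V = 96 kt.
Required ΔP = (96/6.29)^(1/0.628) = 15.262^1.592 ≈ 76.69 mb.
P_c ≤ 1012 − 76.69 = 935.31, so the highest integer P_c is 935 mb.

935 mb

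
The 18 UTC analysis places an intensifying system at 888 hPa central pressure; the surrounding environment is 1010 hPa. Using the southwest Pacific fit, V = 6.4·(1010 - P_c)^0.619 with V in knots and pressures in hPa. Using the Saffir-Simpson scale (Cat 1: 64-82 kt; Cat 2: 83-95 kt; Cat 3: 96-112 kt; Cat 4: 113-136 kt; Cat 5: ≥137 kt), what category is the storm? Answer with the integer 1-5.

4

ΔP = 1010 − 888 = 122 hPa.
V ≈ 6.4 × 122^0.619 = 6.4 × 19.56 ≈ 125 kt.
125 kt falls in the Category 4 band.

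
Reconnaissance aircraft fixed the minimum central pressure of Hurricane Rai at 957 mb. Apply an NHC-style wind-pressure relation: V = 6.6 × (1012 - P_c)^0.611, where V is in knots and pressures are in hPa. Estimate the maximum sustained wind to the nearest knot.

76 kt

ΔP = 1012 − 957 = 55 mb.
55^0.611 ≈ 11.571.
V ≈ 6.6 × 11.571 ≈ 76.4 kt.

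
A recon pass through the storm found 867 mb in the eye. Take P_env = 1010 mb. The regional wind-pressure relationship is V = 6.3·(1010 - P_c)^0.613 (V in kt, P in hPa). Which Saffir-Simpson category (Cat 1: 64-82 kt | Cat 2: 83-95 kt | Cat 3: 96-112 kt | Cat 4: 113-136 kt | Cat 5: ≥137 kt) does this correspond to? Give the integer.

ΔP = 1010 − 867 = 143 mb.
V ≈ 6.3 × 143^0.613 = 6.3 × 20.95 ≈ 132 kt.
132 kt falls in the Category 4 band.

4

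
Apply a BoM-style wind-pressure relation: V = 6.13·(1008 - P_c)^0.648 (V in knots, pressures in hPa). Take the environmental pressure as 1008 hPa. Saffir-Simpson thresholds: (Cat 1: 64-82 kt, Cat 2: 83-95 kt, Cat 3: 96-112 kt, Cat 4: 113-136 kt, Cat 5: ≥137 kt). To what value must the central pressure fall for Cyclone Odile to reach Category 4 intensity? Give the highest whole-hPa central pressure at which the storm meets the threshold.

Category 4 begins at V = 113 kt.
Required ΔP = (113/6.13)^(1/0.648) = 18.434^1.543 ≈ 89.77 hPa.
P_c ≤ 1008 − 89.77 = 918.23, so the highest integer P_c is 918 hPa.

918 hPa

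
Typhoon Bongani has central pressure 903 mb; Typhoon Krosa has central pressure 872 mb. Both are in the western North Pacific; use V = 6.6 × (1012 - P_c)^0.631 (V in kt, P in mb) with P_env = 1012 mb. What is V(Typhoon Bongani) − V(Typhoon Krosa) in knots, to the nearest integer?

Typhoon Bongani: ΔP = 109; V ≈ 6.6 × 109^0.631 ≈ 127.40 kt.
Typhoon Krosa: ΔP = 140; V ≈ 6.6 × 140^0.631 ≈ 149.19 kt.
Difference ≈ 127.40 − 149.19 = -21.79 → -22 kt.

-22 kt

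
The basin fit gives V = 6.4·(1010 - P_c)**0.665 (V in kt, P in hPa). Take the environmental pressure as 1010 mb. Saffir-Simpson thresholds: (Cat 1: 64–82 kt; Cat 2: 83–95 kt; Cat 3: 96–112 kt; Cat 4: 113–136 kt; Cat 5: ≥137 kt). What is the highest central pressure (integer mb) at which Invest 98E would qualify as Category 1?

Category 1 begins at V = 64 kt.
Required ΔP = (64/6.4)^(1/0.665) = 10.000^1.504 ≈ 31.90 mb.
P_c ≤ 1010 − 31.90 = 978.10, so the highest integer P_c is 978 mb.

978 mb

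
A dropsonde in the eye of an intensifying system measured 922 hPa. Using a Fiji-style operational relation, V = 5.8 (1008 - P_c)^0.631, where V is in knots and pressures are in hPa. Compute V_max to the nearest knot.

96 kt

ΔP = 1008 − 922 = 86 hPa.
86^0.631 ≈ 16.621.
V ≈ 5.8 × 16.621 ≈ 96.4 kt.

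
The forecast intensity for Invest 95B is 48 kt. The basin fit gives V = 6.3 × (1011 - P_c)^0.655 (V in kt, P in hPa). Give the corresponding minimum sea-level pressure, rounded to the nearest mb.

989 mb

ΔP = (V / 6.3)^(1/0.655) = (48/6.3)^1.527.
48/6.3 = 7.619; 7.619^1.527 ≈ 22.20 mb.
P_c = 1011 − 22.20 = 988.80 ≈ 989 mb.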